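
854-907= - 53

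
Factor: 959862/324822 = 159977/54137 = 43^(-1 ) * 1259^( - 1)*159977^1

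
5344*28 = 149632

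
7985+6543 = 14528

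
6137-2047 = 4090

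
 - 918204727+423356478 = -494848249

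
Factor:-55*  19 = - 1045 = - 5^1*11^1  *  19^1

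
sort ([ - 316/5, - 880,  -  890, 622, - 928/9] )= [ - 890,-880, - 928/9, - 316/5, 622]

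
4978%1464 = 586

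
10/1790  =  1/179 = 0.01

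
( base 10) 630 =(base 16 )276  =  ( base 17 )231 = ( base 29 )LL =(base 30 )l0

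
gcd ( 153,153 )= 153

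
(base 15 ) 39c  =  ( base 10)822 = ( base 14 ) 42a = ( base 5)11242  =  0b1100110110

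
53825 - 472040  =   - 418215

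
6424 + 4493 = 10917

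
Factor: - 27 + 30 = 3^1 =3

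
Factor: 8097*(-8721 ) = -70613937 = - 3^4*17^1  *  19^1*2699^1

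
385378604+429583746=814962350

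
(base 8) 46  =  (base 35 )13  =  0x26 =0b100110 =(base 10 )38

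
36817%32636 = 4181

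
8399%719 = 490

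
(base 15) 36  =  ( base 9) 56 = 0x33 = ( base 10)51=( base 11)47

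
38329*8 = 306632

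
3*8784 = 26352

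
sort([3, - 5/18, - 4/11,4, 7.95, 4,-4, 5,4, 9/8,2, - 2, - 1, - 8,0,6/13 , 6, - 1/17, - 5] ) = [ - 8, - 5, - 4, -2, - 1, - 4/11, - 5/18, - 1/17,0,6/13,9/8,2,  3,4, 4,4, 5,6,7.95]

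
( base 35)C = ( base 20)c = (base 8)14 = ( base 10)12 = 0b1100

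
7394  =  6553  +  841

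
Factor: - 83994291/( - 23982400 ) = 2^( - 6 ) *3^2*5^( - 2 ) * 13^( - 1)*1153^ (  -  1 )*9332699^1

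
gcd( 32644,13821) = 1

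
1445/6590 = 289/1318 = 0.22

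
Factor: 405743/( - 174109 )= -529/227 = - 23^2*227^( - 1) 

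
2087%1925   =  162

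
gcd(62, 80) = 2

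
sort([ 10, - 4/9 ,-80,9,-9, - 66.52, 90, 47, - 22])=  [ - 80, - 66.52, - 22 , - 9, - 4/9,9 , 10,47  ,  90]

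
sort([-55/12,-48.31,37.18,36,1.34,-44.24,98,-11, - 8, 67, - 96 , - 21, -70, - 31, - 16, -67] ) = [ - 96, - 70 , - 67, - 48.31, - 44.24, - 31, - 21, - 16, - 11, - 8 , - 55/12, 1.34, 36, 37.18, 67, 98]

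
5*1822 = 9110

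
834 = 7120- 6286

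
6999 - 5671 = 1328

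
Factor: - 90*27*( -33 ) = 2^1*3^6 * 5^1*11^1 = 80190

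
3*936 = 2808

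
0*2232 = 0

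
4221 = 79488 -75267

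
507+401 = 908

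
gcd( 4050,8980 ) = 10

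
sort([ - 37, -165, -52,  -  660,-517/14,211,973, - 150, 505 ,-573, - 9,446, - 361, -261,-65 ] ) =[  -  660, -573,-361,-261,-165, - 150, - 65, - 52 ,-37, - 517/14,-9 , 211 , 446,505, 973]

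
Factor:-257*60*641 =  - 2^2 *3^1*5^1*  257^1*641^1=- 9884220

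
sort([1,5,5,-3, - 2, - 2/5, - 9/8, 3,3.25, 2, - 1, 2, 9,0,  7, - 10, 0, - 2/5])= [-10, - 3, - 2,- 9/8, - 1, - 2/5, - 2/5, 0, 0, 1, 2, 2, 3,3.25, 5, 5,7,9 ] 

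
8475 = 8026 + 449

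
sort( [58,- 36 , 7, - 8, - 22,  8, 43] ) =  [ - 36, - 22, - 8, 7, 8,43 , 58]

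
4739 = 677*7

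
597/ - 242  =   - 597/242 = - 2.47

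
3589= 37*97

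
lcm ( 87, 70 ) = 6090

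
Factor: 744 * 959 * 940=2^5*3^1  *5^1 * 7^1 *31^1* 47^1*137^1 = 670686240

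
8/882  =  4/441 = 0.01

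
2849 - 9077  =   -6228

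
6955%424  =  171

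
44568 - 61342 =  - 16774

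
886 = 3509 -2623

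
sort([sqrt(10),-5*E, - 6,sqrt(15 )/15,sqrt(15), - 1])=[ - 5*E, - 6, - 1,sqrt(15)/15,sqrt(10 ), sqrt (15) ] 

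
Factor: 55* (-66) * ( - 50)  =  181500 = 2^2*3^1*5^3 *11^2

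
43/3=14+ 1/3 = 14.33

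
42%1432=42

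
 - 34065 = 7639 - 41704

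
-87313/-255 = 342 + 103/255 = 342.40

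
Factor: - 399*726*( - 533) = 2^1 * 3^2* 7^1*11^2*13^1*19^1*41^1= 154396242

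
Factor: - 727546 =-2^1*363773^1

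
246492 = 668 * 369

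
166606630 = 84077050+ 82529580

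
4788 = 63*76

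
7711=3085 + 4626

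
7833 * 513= 4018329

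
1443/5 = 1443/5=288.60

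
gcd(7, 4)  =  1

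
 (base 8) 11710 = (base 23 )9d4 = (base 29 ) 60I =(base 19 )E0A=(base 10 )5064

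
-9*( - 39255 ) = 353295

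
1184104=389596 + 794508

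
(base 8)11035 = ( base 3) 20100202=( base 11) 3536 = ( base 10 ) 4637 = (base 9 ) 6322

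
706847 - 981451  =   -274604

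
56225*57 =3204825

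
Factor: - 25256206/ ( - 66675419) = 2^1*19^1 * 367^1*1693^( - 1) * 1811^1 * 39383^( - 1)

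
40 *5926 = 237040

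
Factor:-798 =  - 2^1*3^1 * 7^1*19^1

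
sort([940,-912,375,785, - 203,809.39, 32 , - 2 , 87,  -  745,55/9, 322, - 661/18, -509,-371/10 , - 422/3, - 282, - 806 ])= [ - 912 , - 806, - 745, - 509 , -282 , - 203, - 422/3, - 371/10, - 661/18, -2,55/9,32,87,322,375,785 , 809.39,940 ] 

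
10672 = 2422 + 8250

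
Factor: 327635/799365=3^(-1)*11^1*37^1*331^( - 1 ) = 407/993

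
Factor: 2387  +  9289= 11676=2^2*3^1*7^1*139^1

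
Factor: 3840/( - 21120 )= - 2/11=-2^1 * 11^(-1 )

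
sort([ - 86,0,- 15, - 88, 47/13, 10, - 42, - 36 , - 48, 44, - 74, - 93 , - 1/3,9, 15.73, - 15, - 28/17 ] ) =[ - 93, - 88, - 86,  -  74,-48, - 42, - 36, - 15 , - 15,  -  28/17, - 1/3,0, 47/13,9,10,  15.73, 44 ]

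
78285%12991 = 339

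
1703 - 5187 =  - 3484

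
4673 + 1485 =6158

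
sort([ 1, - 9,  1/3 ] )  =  [ - 9,1/3,1]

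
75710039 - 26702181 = 49007858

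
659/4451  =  659/4451 = 0.15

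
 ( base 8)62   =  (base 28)1m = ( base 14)38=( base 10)50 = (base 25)20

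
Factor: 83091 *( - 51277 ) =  - 4260657207 = -  3^1*47^1 * 1091^1 * 27697^1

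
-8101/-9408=8101/9408= 0.86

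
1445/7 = 1445/7 = 206.43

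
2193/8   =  2193/8 = 274.12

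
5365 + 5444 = 10809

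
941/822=941/822 = 1.14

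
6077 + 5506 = 11583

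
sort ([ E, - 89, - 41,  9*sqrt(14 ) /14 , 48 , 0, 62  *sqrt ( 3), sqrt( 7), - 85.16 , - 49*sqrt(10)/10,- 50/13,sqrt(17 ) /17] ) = [  -  89,-85.16,  -  41,  -  49*sqrt(10 )/10,-50/13, 0 , sqrt(17)/17, 9*sqrt( 14) /14, sqrt(7), E, 48,  62*sqrt(3 ) ]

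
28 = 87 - 59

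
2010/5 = 402 =402.00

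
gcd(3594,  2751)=3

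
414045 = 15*27603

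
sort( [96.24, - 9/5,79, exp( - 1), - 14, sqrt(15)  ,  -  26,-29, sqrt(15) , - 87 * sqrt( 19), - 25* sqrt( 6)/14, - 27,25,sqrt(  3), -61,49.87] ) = [-87 * sqrt(19 ), - 61, - 29, - 27, - 26, - 14,-25 * sqrt(6)/14, - 9/5, exp( - 1),sqrt( 3),sqrt(15) , sqrt(15) , 25,  49.87,79, 96.24 ] 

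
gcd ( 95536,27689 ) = 1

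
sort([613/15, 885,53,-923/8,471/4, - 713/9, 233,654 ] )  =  [ - 923/8 , - 713/9,613/15, 53,471/4,233,654,  885]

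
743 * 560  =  416080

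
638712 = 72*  8871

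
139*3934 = 546826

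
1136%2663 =1136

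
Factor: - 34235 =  - 5^1*41^1*167^1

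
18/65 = 18/65 =0.28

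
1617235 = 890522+726713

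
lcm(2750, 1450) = 79750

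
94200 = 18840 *5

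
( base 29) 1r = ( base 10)56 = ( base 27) 22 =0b111000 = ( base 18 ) 32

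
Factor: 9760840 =2^3*5^1*244021^1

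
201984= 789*256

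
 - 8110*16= - 129760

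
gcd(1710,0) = 1710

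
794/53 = 14+ 52/53= 14.98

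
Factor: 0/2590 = 0^1 = 0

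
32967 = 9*3663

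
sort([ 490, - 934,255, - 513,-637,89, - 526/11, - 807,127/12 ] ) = [ - 934, - 807,-637, - 513,-526/11,127/12,89,255, 490 ] 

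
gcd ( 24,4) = 4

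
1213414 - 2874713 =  - 1661299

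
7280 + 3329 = 10609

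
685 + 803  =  1488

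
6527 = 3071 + 3456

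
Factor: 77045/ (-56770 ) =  - 2^( - 1 ) * 7^ (-1)*19^1  =  - 19/14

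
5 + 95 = 100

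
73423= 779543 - 706120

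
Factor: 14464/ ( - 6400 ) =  - 113/50 = - 2^( - 1) * 5^( - 2)* 113^1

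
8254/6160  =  4127/3080 = 1.34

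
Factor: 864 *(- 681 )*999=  -587795616 = - 2^5 * 3^7*37^1*227^1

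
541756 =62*8738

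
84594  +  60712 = 145306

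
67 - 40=27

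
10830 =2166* 5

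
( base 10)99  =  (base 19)54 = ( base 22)4b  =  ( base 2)1100011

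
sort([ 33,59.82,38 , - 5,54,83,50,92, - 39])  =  [  -  39,-5, 33, 38, 50,54,  59.82, 83,92 ]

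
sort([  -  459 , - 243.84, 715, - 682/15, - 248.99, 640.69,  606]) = [  -  459,- 248.99, - 243.84,-682/15, 606, 640.69, 715 ] 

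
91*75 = 6825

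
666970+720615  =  1387585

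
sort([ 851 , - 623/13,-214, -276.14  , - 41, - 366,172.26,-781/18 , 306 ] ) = [ - 366,  -  276.14 ,-214, - 623/13, - 781/18 , - 41,172.26,306,851 ] 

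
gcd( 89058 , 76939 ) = 1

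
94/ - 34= - 47/17 = - 2.76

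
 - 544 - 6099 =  - 6643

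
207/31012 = 207/31012 = 0.01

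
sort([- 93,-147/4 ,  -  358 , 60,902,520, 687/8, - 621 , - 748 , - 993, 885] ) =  [ - 993, - 748, - 621,  -  358, - 93 , - 147/4,  60,  687/8, 520,885 , 902] 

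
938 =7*134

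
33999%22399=11600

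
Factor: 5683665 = 3^1*5^1 * 13^1*29147^1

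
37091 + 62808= 99899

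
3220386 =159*20254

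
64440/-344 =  - 8055/43 = - 187.33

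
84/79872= 7/6656 = 0.00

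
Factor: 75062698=2^1*1709^1 * 21961^1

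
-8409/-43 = 8409/43 = 195.56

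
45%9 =0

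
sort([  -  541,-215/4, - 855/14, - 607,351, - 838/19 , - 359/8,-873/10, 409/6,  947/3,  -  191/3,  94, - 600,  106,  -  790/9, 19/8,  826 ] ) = [ - 607 ,  -  600, - 541, - 790/9,-873/10,-191/3,  -  855/14, - 215/4, - 359/8, - 838/19, 19/8,  409/6,94,106,947/3,351,826] 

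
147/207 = 49/69 = 0.71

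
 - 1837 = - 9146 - -7309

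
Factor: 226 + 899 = 3^2 * 5^3=   1125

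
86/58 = 43/29= 1.48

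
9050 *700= 6335000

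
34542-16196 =18346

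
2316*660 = 1528560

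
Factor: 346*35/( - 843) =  - 12110/843 = -2^1 * 3^( - 1 )*5^1* 7^1*173^1*281^( - 1 )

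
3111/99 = 1037/33 = 31.42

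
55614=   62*897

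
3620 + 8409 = 12029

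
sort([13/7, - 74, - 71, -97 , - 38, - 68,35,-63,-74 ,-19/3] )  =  [ - 97, - 74 , - 74, - 71,-68,-63, -38, - 19/3,13/7 , 35 ]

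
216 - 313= -97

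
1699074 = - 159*( - 10686)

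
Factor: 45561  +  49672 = 95233   =  95233^1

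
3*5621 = 16863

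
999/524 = 999/524 = 1.91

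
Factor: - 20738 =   -  2^1*10369^1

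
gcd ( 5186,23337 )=2593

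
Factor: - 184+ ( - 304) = - 2^3 *61^1   =  - 488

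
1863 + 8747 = 10610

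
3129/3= 1043= 1043.00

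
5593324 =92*60797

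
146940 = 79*1860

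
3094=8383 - 5289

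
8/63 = 8/63 = 0.13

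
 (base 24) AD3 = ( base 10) 6075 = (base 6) 44043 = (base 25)9i0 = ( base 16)17BB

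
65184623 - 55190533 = 9994090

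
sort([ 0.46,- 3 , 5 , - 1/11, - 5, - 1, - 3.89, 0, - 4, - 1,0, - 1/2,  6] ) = [ - 5, - 4, - 3.89, -3,-1,-1, - 1/2, -1/11, 0,0, 0.46, 5, 6]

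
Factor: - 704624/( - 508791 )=752/543=   2^4*3^( - 1 ) * 47^1*181^( - 1 ) 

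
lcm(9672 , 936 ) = 29016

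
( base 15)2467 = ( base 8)17103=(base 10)7747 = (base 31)81s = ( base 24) daj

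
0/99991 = 0  =  0.00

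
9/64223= 9/64223 = 0.00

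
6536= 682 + 5854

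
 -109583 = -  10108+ - 99475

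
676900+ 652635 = 1329535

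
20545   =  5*4109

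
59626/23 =2592+10/23= 2592.43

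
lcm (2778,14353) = 86118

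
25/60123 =25/60123 = 0.00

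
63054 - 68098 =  - 5044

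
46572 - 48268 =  - 1696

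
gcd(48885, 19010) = 5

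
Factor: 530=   2^1*5^1*53^1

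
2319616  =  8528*272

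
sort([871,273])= [273,871] 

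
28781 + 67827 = 96608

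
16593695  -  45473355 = - 28879660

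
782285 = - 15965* (  -  49)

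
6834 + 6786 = 13620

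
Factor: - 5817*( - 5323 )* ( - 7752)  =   - 2^3 *3^2 * 7^1 * 17^1*19^1*277^1  *5323^1= - 240032083032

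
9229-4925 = 4304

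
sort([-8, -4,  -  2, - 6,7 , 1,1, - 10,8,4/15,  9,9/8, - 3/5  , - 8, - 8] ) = [ - 10 , - 8,- 8, - 8, - 6, - 4, - 2, - 3/5, 4/15,1,1, 9/8, 7, 8, 9]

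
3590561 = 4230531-639970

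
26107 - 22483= 3624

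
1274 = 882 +392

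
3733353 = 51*73203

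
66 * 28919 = 1908654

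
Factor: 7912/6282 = 3956/3141= 2^2 * 3^( - 2 ) * 23^1 * 43^1*349^(  -  1 )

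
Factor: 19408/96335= 2^4*5^( - 1)*1213^1*19267^(-1 )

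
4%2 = 0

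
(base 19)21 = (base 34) 15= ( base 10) 39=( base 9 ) 43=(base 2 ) 100111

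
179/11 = 179/11 = 16.27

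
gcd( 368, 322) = 46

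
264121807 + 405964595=670086402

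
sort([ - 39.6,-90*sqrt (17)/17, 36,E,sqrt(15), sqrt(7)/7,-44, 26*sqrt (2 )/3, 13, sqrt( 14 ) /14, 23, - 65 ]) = [ -65, - 44, - 39.6,-90 * sqrt( 17 ) /17, sqrt(14 ) /14,sqrt(7)/7, E, sqrt( 15),26*sqrt (2 ) /3,13, 23, 36]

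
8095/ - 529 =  - 8095/529 = - 15.30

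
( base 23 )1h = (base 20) 20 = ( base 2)101000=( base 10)40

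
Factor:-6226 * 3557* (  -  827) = 18314644414  =  2^1 *11^1*283^1*827^1*3557^1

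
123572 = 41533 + 82039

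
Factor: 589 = 19^1 * 31^1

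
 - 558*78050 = - 43551900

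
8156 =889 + 7267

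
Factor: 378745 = 5^1*211^1*359^1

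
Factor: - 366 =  - 2^1*3^1*61^1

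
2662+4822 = 7484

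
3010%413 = 119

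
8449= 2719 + 5730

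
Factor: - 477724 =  - 2^2*13^1*9187^1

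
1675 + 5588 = 7263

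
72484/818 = 36242/409 = 88.61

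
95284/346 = 275+67/173= 275.39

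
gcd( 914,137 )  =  1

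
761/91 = 8 + 33/91 = 8.36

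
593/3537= 593/3537 = 0.17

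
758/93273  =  758/93273 = 0.01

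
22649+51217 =73866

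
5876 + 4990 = 10866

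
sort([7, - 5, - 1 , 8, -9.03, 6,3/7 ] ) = [ - 9.03,-5, - 1,3/7,6 , 7,8]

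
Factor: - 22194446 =-2^1 *1637^1*6779^1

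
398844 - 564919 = -166075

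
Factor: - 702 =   -  2^1*3^3 * 13^1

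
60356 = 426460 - 366104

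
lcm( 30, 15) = 30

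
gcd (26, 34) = 2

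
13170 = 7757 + 5413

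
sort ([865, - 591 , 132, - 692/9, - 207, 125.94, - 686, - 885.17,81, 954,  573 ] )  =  [ - 885.17,- 686 , - 591, - 207, - 692/9,81,125.94,132, 573,865,954 ] 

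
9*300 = 2700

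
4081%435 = 166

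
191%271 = 191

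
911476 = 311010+600466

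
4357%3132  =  1225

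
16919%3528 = 2807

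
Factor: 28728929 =17^1*59^1*28643^1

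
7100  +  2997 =10097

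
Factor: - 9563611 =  - 2647^1*3613^1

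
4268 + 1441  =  5709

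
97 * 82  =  7954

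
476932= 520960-44028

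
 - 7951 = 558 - 8509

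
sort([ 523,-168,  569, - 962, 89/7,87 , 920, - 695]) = [ - 962, - 695, - 168,89/7, 87, 523, 569, 920]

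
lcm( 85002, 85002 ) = 85002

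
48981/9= 5442  +  1/3 = 5442.33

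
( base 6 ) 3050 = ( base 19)1gd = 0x2a6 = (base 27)P3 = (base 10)678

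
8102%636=470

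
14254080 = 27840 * 512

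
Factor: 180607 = 7^1*25801^1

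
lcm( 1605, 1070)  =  3210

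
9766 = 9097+669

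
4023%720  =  423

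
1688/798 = 2 +46/399 = 2.12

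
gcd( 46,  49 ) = 1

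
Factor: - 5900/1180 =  - 5=- 5^1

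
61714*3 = 185142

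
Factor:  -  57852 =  - 2^2 *3^2*1607^1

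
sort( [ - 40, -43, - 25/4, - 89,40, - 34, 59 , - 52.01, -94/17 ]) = [-89, - 52.01,-43, - 40,- 34, - 25/4,- 94/17, 40,59] 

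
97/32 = 3+ 1/32 = 3.03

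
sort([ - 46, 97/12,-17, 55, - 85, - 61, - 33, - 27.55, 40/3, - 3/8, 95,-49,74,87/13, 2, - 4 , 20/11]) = [ - 85,-61,-49, - 46 , - 33,-27.55,  -  17, - 4,  -  3/8, 20/11,2, 87/13, 97/12, 40/3,55 , 74, 95 ]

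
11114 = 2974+8140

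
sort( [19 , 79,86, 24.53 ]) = [ 19, 24.53 , 79 , 86] 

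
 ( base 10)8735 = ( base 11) 6621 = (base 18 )18h5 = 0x221F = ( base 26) CNP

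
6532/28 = 233 + 2/7 = 233.29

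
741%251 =239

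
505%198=109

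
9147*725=6631575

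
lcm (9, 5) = 45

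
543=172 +371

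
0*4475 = 0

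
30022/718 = 41 + 292/359 = 41.81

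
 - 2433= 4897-7330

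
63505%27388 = 8729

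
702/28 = 351/14 = 25.07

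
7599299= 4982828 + 2616471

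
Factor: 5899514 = 2^1 * 43^1 * 181^1*379^1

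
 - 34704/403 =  - 34704/403= -86.11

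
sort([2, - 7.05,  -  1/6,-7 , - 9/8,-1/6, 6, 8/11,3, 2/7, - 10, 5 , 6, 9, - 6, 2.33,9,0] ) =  [ - 10, - 7.05, - 7, - 6,-9/8 , - 1/6, -1/6, 0,2/7, 8/11,2, 2.33,3,  5, 6, 6,9, 9 ] 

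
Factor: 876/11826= 2/27 = 2^1 *3^(-3 ) 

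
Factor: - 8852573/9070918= -2^( - 1)*829^(- 1) * 1051^1 * 5471^( - 1)*8423^1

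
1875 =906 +969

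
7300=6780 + 520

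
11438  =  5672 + 5766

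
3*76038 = 228114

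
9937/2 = 4968+ 1/2 = 4968.50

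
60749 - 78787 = -18038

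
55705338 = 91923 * 606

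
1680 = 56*30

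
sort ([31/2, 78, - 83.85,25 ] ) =[-83.85 , 31/2,25,78] 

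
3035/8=3035/8 = 379.38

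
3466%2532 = 934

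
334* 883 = 294922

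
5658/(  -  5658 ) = - 1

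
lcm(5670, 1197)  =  107730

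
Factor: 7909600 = 2^5 * 5^2*9887^1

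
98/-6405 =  - 1 + 901/915 =- 0.02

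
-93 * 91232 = - 8484576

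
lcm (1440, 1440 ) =1440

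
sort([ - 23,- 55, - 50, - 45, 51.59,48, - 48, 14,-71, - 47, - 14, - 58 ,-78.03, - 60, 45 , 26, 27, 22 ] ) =[-78.03, - 71, - 60 , - 58, - 55,  -  50, - 48 ,  -  47, - 45, - 23,-14, 14,22 , 26,27,45,48, 51.59]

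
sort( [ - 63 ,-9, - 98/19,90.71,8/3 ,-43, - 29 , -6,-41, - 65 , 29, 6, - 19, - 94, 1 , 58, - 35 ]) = [ - 94, - 65, - 63,  -  43, - 41, - 35, - 29, - 19,- 9, -6, - 98/19, 1 , 8/3,6, 29, 58 , 90.71]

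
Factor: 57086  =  2^1*17^1*23^1*73^1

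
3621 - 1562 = 2059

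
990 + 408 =1398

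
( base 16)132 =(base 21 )ec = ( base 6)1230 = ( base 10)306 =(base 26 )BK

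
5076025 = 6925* 733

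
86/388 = 43/194 = 0.22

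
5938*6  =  35628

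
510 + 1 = 511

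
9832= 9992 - 160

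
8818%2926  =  40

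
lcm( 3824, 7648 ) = 7648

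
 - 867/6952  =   - 867/6952  =  - 0.12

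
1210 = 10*121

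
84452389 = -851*( - 99239)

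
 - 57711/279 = -207  +  14/93 = - 206.85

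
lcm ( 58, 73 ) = 4234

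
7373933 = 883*8351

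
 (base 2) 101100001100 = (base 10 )2828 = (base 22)5IC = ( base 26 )44k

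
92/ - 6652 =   -  23/1663 = - 0.01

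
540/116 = 135/29 = 4.66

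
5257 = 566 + 4691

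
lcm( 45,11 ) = 495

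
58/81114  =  29/40557 = 0.00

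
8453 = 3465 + 4988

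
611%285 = 41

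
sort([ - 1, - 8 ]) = [ - 8,-1 ] 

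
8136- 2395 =5741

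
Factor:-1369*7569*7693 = - 79714565973= - 3^2*7^2 *29^2*37^2*157^1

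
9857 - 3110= 6747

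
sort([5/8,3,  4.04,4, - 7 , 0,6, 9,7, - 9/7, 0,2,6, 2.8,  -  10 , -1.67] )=[ - 10, - 7, -1.67,-9/7,0,  0,5/8,2, 2.8, 3,4, 4.04,6,6,  7,9 ] 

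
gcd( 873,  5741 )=1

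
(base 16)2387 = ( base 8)21607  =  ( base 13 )41A8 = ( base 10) 9095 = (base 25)EDK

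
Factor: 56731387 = 56731387^1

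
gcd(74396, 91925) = 1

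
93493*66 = 6170538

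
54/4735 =54/4735 = 0.01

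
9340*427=3988180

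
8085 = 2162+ 5923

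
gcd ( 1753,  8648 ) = 1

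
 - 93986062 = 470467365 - 564453427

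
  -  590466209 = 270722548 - 861188757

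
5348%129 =59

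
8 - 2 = 6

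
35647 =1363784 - 1328137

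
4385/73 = 4385/73 = 60.07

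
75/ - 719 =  -1 + 644/719 = -0.10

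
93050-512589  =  -419539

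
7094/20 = 3547/10 = 354.70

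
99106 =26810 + 72296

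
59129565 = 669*88385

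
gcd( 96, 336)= 48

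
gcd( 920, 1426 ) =46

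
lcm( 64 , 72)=576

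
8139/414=2713/138 = 19.66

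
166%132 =34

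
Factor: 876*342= 299592 = 2^3*3^3* 19^1 * 73^1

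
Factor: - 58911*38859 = - 2289222549 = - 3^2*73^1* 269^1*12953^1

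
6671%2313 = 2045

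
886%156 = 106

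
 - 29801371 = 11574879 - 41376250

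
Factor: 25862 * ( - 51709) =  - 2^1*7^1*67^1*83^1*89^1*193^1= -  1337298158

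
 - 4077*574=  -  2340198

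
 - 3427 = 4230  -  7657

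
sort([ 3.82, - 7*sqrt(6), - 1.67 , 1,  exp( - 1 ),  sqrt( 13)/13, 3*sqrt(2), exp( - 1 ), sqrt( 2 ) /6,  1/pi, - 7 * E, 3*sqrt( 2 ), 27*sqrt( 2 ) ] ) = [-7* E, - 7*sqrt (6),  -  1.67, sqrt(2)/6, sqrt( 13) /13, 1/pi,exp( - 1 ), exp( - 1),  1,3.82, 3*sqrt( 2 ),3*sqrt( 2 ), 27*sqrt(  2) ]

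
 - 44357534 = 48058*( - 923 )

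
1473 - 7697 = -6224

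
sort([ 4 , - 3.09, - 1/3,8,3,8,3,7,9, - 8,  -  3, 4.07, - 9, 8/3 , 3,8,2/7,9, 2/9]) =[ - 9, - 8, - 3.09,  -  3, - 1/3,2/9, 2/7,8/3,3,3,3, 4,4.07,7,8, 8,8 , 9, 9 ] 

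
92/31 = 2 + 30/31 = 2.97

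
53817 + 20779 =74596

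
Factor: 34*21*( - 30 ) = -2^2 * 3^2 *5^1*7^1*17^1 = -21420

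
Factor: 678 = 2^1*3^1*113^1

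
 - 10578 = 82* ( - 129)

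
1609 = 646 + 963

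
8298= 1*8298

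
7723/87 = 7723/87=88.77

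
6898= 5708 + 1190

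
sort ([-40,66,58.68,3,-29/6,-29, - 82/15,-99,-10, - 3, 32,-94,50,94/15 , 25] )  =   [ - 99,-94, - 40,-29, - 10 ,- 82/15 ,-29/6, - 3, 3,94/15,25, 32,50,  58.68, 66 ]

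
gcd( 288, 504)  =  72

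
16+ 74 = 90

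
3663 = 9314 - 5651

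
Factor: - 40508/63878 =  - 26/41  =  - 2^1*13^1*41^(  -  1) 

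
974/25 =974/25 =38.96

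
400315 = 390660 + 9655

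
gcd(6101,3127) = 1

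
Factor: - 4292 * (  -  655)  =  2^2*5^1*29^1 * 37^1 *131^1  =  2811260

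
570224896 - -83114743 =653339639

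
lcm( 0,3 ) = 0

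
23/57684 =1/2508 = 0.00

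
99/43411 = 99/43411= 0.00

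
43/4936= 43/4936 = 0.01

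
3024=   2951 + 73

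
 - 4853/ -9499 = 211/413 = 0.51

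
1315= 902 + 413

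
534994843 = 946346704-411351861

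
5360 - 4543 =817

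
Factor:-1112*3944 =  - 2^6*17^1*29^1*139^1 = - 4385728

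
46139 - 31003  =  15136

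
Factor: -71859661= - 37^1*1942153^1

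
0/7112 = 0 = 0.00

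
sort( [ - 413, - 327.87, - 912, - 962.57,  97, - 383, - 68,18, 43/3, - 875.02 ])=[ -962.57, - 912, - 875.02,-413, - 383, - 327.87, - 68, 43/3 , 18,97 ] 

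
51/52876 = 51/52876 = 0.00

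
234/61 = 3+51/61 = 3.84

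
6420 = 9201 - 2781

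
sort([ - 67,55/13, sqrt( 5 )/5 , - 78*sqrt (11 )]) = [-78 * sqrt( 11), - 67, sqrt ( 5)/5,55/13]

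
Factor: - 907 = -907^1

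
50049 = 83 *603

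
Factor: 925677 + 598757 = 2^1*577^1 * 1321^1 = 1524434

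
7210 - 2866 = 4344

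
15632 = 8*1954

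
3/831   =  1/277= 0.00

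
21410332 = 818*26174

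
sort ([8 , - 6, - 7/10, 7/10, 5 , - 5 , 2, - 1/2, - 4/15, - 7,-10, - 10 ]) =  [-10, - 10, - 7,-6, - 5,-7/10, - 1/2, - 4/15,7/10 , 2,  5,  8 ] 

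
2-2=0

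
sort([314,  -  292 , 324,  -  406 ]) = [ - 406,- 292, 314,324] 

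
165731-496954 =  - 331223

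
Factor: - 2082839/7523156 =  - 2^(  -  2 )*11^1*189349^1*1880789^( - 1 )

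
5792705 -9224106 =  - 3431401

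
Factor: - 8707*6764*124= -2^4*19^1*31^1*89^1*8707^1 =-  7302874352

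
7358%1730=438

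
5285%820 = 365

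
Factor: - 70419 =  - 3^1 * 23473^1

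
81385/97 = 81385/97 = 839.02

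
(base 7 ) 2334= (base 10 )858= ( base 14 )454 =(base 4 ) 31122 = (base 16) 35a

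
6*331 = 1986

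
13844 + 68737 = 82581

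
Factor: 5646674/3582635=2^1*5^( - 1 )*7^( - 3 )*11^1*43^1*47^1 * 127^1*2089^( -1)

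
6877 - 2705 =4172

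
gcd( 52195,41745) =55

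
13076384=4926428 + 8149956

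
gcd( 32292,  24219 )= 8073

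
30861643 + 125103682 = 155965325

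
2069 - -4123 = 6192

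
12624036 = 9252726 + 3371310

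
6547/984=6547/984 = 6.65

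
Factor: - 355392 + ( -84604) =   -  439996= - 2^2*317^1*347^1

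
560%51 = 50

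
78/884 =3/34=0.09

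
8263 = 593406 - 585143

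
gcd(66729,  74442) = 3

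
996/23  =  43+ 7/23 = 43.30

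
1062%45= 27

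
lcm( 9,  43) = 387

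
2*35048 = 70096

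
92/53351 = 92/53351 = 0.00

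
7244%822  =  668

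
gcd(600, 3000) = 600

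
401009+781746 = 1182755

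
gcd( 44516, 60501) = 1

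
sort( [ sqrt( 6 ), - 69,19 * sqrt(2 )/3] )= [  -  69 , sqrt(6),19*sqrt( 2 )/3]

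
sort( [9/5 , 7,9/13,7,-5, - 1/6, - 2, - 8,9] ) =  [ - 8, - 5,- 2, - 1/6, 9/13,9/5 , 7 , 7,9] 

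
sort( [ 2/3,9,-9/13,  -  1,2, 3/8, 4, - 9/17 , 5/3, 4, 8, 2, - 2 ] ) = [- 2, - 1  ,  -  9/13, - 9/17, 3/8,2/3, 5/3,2, 2,4,  4,  8, 9 ] 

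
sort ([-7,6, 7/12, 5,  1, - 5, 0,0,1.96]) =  [ - 7, - 5, 0, 0,7/12, 1,1.96,5,6]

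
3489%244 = 73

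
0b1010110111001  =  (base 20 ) di1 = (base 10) 5561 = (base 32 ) 5DP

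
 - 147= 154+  - 301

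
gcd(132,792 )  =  132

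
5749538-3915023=1834515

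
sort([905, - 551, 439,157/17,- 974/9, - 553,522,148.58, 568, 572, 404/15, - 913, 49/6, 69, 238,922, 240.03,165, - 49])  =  [ - 913,-553 , - 551, -974/9, - 49, 49/6,157/17, 404/15 , 69,148.58, 165,238, 240.03, 439,522,568,572,905, 922 ]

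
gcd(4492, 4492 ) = 4492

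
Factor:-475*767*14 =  - 5100550= - 2^1*5^2*7^1*13^1*19^1*59^1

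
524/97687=524/97687= 0.01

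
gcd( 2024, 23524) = 4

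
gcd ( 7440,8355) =15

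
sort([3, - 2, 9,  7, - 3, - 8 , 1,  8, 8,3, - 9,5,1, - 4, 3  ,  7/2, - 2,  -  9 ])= [ - 9 ,  -  9, - 8, - 4, - 3  , - 2, - 2, 1, 1,  3, 3, 3,7/2, 5,7,  8,  8,  9]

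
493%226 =41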